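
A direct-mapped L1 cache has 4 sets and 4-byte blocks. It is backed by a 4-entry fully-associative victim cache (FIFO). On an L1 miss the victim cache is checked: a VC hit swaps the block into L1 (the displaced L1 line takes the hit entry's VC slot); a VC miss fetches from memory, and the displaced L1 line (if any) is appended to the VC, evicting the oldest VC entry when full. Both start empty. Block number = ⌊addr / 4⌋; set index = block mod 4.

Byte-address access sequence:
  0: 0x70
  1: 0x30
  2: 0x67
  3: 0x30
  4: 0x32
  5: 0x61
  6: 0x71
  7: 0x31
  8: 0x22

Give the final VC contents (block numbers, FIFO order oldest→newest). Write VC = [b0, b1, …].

VC = [24, 28, 12]

#0 0x70→b28/s0 MISS; vc=[]
#1 0x30→b12/s0 MISS; vc=[28]
#2 0x67→b25/s1 MISS; vc=[28]
#3 0x30→b12/s0 L1-HIT; vc=[28]
#4 0x32→b12/s0 L1-HIT; vc=[28]
#5 0x61→b24/s0 MISS; vc=[28,12]
#6 0x71→b28/s0 VC-HIT; vc=[24,12]
#7 0x31→b12/s0 VC-HIT; vc=[24,28]
#8 0x22→b8/s0 MISS; vc=[24,28,12]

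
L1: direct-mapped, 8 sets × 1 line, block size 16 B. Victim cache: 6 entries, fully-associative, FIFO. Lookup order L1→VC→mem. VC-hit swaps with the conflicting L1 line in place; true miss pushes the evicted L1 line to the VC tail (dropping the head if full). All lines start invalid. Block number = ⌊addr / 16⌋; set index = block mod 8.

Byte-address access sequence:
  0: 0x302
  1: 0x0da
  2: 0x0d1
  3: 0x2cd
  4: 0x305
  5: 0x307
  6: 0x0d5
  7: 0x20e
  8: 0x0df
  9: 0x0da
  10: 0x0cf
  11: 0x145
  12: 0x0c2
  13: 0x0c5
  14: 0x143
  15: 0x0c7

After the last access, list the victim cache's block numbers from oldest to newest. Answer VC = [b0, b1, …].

VC = [48, 44, 20]

  [0] addr=0x302 blk=48 s=0: MISS | VC []
  [1] addr=0xda blk=13 s=5: MISS | VC []
  [2] addr=0xd1 blk=13 s=5: L1-HIT | VC []
  [3] addr=0x2cd blk=44 s=4: MISS | VC []
  [4] addr=0x305 blk=48 s=0: L1-HIT | VC []
  [5] addr=0x307 blk=48 s=0: L1-HIT | VC []
  [6] addr=0xd5 blk=13 s=5: L1-HIT | VC []
  [7] addr=0x20e blk=32 s=0: MISS | VC [48]
  [8] addr=0xdf blk=13 s=5: L1-HIT | VC [48]
  [9] addr=0xda blk=13 s=5: L1-HIT | VC [48]
  [10] addr=0xcf blk=12 s=4: MISS | VC [48, 44]
  [11] addr=0x145 blk=20 s=4: MISS | VC [48, 44, 12]
  [12] addr=0xc2 blk=12 s=4: VC-HIT | VC [48, 44, 20]
  [13] addr=0xc5 blk=12 s=4: L1-HIT | VC [48, 44, 20]
  [14] addr=0x143 blk=20 s=4: VC-HIT | VC [48, 44, 12]
  [15] addr=0xc7 blk=12 s=4: VC-HIT | VC [48, 44, 20]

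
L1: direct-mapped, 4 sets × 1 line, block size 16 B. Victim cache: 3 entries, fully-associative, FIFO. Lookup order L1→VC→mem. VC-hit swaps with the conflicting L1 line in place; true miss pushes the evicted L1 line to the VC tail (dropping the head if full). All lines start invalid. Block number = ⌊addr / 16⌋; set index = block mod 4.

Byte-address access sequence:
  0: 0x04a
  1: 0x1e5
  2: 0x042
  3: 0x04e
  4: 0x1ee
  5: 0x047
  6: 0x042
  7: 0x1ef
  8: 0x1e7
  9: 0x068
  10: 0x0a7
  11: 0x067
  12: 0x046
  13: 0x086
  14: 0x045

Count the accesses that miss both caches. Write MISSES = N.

  [0] addr=0x4a blk=4 s=0: MISS | VC []
  [1] addr=0x1e5 blk=30 s=2: MISS | VC []
  [2] addr=0x42 blk=4 s=0: L1-HIT | VC []
  [3] addr=0x4e blk=4 s=0: L1-HIT | VC []
  [4] addr=0x1ee blk=30 s=2: L1-HIT | VC []
  [5] addr=0x47 blk=4 s=0: L1-HIT | VC []
  [6] addr=0x42 blk=4 s=0: L1-HIT | VC []
  [7] addr=0x1ef blk=30 s=2: L1-HIT | VC []
  [8] addr=0x1e7 blk=30 s=2: L1-HIT | VC []
  [9] addr=0x68 blk=6 s=2: MISS | VC [30]
  [10] addr=0xa7 blk=10 s=2: MISS | VC [30, 6]
  [11] addr=0x67 blk=6 s=2: VC-HIT | VC [30, 10]
  [12] addr=0x46 blk=4 s=0: L1-HIT | VC [30, 10]
  [13] addr=0x86 blk=8 s=0: MISS | VC [30, 10, 4]
  [14] addr=0x45 blk=4 s=0: VC-HIT | VC [30, 10, 8]

MISSES = 5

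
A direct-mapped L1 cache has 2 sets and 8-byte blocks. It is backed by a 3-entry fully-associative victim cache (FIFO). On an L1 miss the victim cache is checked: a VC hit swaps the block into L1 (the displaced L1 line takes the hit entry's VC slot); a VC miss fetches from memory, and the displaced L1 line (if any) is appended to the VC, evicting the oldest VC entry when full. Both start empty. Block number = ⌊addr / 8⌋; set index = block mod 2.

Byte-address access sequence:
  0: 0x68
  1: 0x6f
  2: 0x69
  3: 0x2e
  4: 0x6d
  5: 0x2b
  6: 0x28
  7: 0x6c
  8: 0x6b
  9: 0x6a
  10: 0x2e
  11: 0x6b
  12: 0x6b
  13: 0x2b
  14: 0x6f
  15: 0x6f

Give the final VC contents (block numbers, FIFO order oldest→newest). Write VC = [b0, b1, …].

VC = [5]

  [0] addr=0x68 blk=13 s=1: MISS | VC []
  [1] addr=0x6f blk=13 s=1: L1-HIT | VC []
  [2] addr=0x69 blk=13 s=1: L1-HIT | VC []
  [3] addr=0x2e blk=5 s=1: MISS | VC [13]
  [4] addr=0x6d blk=13 s=1: VC-HIT | VC [5]
  [5] addr=0x2b blk=5 s=1: VC-HIT | VC [13]
  [6] addr=0x28 blk=5 s=1: L1-HIT | VC [13]
  [7] addr=0x6c blk=13 s=1: VC-HIT | VC [5]
  [8] addr=0x6b blk=13 s=1: L1-HIT | VC [5]
  [9] addr=0x6a blk=13 s=1: L1-HIT | VC [5]
  [10] addr=0x2e blk=5 s=1: VC-HIT | VC [13]
  [11] addr=0x6b blk=13 s=1: VC-HIT | VC [5]
  [12] addr=0x6b blk=13 s=1: L1-HIT | VC [5]
  [13] addr=0x2b blk=5 s=1: VC-HIT | VC [13]
  [14] addr=0x6f blk=13 s=1: VC-HIT | VC [5]
  [15] addr=0x6f blk=13 s=1: L1-HIT | VC [5]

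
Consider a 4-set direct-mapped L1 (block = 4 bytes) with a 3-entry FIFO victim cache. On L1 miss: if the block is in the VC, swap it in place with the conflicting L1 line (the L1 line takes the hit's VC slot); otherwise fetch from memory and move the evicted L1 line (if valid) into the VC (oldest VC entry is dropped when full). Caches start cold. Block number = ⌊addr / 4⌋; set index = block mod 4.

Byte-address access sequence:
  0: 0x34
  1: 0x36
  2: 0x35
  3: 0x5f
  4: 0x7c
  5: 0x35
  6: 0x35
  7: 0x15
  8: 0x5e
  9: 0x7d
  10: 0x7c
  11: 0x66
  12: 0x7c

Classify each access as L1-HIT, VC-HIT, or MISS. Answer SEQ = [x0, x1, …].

SEQ = [MISS, L1-HIT, L1-HIT, MISS, MISS, L1-HIT, L1-HIT, MISS, VC-HIT, VC-HIT, L1-HIT, MISS, L1-HIT]

#0 0x34→b13/s1 MISS; vc=[]
#1 0x36→b13/s1 L1-HIT; vc=[]
#2 0x35→b13/s1 L1-HIT; vc=[]
#3 0x5f→b23/s3 MISS; vc=[]
#4 0x7c→b31/s3 MISS; vc=[23]
#5 0x35→b13/s1 L1-HIT; vc=[23]
#6 0x35→b13/s1 L1-HIT; vc=[23]
#7 0x15→b5/s1 MISS; vc=[23,13]
#8 0x5e→b23/s3 VC-HIT; vc=[31,13]
#9 0x7d→b31/s3 VC-HIT; vc=[23,13]
#10 0x7c→b31/s3 L1-HIT; vc=[23,13]
#11 0x66→b25/s1 MISS; vc=[23,13,5]
#12 0x7c→b31/s3 L1-HIT; vc=[23,13,5]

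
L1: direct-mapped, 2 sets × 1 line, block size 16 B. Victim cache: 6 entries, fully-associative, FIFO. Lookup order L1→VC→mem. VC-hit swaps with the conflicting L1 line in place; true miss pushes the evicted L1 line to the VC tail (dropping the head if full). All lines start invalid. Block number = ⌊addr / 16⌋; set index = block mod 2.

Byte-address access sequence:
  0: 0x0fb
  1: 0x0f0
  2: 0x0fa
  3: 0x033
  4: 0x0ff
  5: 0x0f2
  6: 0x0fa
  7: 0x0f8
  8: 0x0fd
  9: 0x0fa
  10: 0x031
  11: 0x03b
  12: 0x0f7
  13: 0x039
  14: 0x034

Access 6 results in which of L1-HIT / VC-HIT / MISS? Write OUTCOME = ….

#0 0xfb→b15/s1 MISS; vc=[]
#1 0xf0→b15/s1 L1-HIT; vc=[]
#2 0xfa→b15/s1 L1-HIT; vc=[]
#3 0x33→b3/s1 MISS; vc=[15]
#4 0xff→b15/s1 VC-HIT; vc=[3]
#5 0xf2→b15/s1 L1-HIT; vc=[3]
#6 0xfa→b15/s1 L1-HIT; vc=[3]
#7 0xf8→b15/s1 L1-HIT; vc=[3]
#8 0xfd→b15/s1 L1-HIT; vc=[3]
#9 0xfa→b15/s1 L1-HIT; vc=[3]
#10 0x31→b3/s1 VC-HIT; vc=[15]
#11 0x3b→b3/s1 L1-HIT; vc=[15]
#12 0xf7→b15/s1 VC-HIT; vc=[3]
#13 0x39→b3/s1 VC-HIT; vc=[15]
#14 0x34→b3/s1 L1-HIT; vc=[15]

OUTCOME = L1-HIT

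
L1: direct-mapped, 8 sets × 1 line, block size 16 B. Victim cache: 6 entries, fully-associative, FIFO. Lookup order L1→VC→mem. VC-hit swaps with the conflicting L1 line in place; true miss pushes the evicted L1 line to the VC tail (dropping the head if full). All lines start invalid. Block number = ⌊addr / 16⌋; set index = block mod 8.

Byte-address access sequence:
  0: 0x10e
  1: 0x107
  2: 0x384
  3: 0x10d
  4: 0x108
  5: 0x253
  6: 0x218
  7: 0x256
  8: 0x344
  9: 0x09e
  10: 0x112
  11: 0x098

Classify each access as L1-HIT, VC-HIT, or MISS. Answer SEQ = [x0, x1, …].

SEQ = [MISS, L1-HIT, MISS, VC-HIT, L1-HIT, MISS, MISS, L1-HIT, MISS, MISS, MISS, VC-HIT]

0: 0x10e (blk 16, set 0) → MISS  vc=[]
1: 0x107 (blk 16, set 0) → L1-HIT  vc=[]
2: 0x384 (blk 56, set 0) → MISS  vc=[16]
3: 0x10d (blk 16, set 0) → VC-HIT  vc=[56]
4: 0x108 (blk 16, set 0) → L1-HIT  vc=[56]
5: 0x253 (blk 37, set 5) → MISS  vc=[56]
6: 0x218 (blk 33, set 1) → MISS  vc=[56]
7: 0x256 (blk 37, set 5) → L1-HIT  vc=[56]
8: 0x344 (blk 52, set 4) → MISS  vc=[56]
9: 0x9e (blk 9, set 1) → MISS  vc=[56, 33]
10: 0x112 (blk 17, set 1) → MISS  vc=[56, 33, 9]
11: 0x98 (blk 9, set 1) → VC-HIT  vc=[56, 33, 17]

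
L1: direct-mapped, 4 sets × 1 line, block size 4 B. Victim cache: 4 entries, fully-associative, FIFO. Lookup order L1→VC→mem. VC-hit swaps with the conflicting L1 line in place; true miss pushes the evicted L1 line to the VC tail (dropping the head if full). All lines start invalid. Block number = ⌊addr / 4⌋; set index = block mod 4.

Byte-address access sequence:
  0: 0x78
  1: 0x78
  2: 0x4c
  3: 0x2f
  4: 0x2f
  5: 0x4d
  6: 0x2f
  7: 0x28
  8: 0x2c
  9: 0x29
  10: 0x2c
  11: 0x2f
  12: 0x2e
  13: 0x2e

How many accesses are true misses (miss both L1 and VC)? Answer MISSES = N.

  [0] addr=0x78 blk=30 s=2: MISS | VC []
  [1] addr=0x78 blk=30 s=2: L1-HIT | VC []
  [2] addr=0x4c blk=19 s=3: MISS | VC []
  [3] addr=0x2f blk=11 s=3: MISS | VC [19]
  [4] addr=0x2f blk=11 s=3: L1-HIT | VC [19]
  [5] addr=0x4d blk=19 s=3: VC-HIT | VC [11]
  [6] addr=0x2f blk=11 s=3: VC-HIT | VC [19]
  [7] addr=0x28 blk=10 s=2: MISS | VC [19, 30]
  [8] addr=0x2c blk=11 s=3: L1-HIT | VC [19, 30]
  [9] addr=0x29 blk=10 s=2: L1-HIT | VC [19, 30]
  [10] addr=0x2c blk=11 s=3: L1-HIT | VC [19, 30]
  [11] addr=0x2f blk=11 s=3: L1-HIT | VC [19, 30]
  [12] addr=0x2e blk=11 s=3: L1-HIT | VC [19, 30]
  [13] addr=0x2e blk=11 s=3: L1-HIT | VC [19, 30]

MISSES = 4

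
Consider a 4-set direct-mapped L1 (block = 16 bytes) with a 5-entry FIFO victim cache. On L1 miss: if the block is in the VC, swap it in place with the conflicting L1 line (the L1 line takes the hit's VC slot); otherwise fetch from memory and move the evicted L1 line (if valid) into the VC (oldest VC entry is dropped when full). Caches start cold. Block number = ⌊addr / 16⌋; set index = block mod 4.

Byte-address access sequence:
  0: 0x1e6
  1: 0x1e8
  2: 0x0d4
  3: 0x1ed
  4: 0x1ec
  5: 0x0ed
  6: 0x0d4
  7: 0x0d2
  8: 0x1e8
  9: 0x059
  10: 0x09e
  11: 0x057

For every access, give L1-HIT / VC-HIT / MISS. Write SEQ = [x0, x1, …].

SEQ = [MISS, L1-HIT, MISS, L1-HIT, L1-HIT, MISS, L1-HIT, L1-HIT, VC-HIT, MISS, MISS, VC-HIT]

  [0] addr=0x1e6 blk=30 s=2: MISS | VC []
  [1] addr=0x1e8 blk=30 s=2: L1-HIT | VC []
  [2] addr=0xd4 blk=13 s=1: MISS | VC []
  [3] addr=0x1ed blk=30 s=2: L1-HIT | VC []
  [4] addr=0x1ec blk=30 s=2: L1-HIT | VC []
  [5] addr=0xed blk=14 s=2: MISS | VC [30]
  [6] addr=0xd4 blk=13 s=1: L1-HIT | VC [30]
  [7] addr=0xd2 blk=13 s=1: L1-HIT | VC [30]
  [8] addr=0x1e8 blk=30 s=2: VC-HIT | VC [14]
  [9] addr=0x59 blk=5 s=1: MISS | VC [14, 13]
  [10] addr=0x9e blk=9 s=1: MISS | VC [14, 13, 5]
  [11] addr=0x57 blk=5 s=1: VC-HIT | VC [14, 13, 9]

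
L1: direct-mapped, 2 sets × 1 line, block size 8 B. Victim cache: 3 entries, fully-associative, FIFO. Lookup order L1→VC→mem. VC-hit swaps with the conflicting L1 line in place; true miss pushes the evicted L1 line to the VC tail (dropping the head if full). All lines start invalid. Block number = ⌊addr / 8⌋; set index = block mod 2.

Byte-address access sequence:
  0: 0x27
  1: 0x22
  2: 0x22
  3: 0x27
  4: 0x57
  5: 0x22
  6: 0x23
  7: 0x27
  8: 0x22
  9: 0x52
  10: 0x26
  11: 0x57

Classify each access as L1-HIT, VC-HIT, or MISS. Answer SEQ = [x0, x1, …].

#0 0x27→b4/s0 MISS; vc=[]
#1 0x22→b4/s0 L1-HIT; vc=[]
#2 0x22→b4/s0 L1-HIT; vc=[]
#3 0x27→b4/s0 L1-HIT; vc=[]
#4 0x57→b10/s0 MISS; vc=[4]
#5 0x22→b4/s0 VC-HIT; vc=[10]
#6 0x23→b4/s0 L1-HIT; vc=[10]
#7 0x27→b4/s0 L1-HIT; vc=[10]
#8 0x22→b4/s0 L1-HIT; vc=[10]
#9 0x52→b10/s0 VC-HIT; vc=[4]
#10 0x26→b4/s0 VC-HIT; vc=[10]
#11 0x57→b10/s0 VC-HIT; vc=[4]

SEQ = [MISS, L1-HIT, L1-HIT, L1-HIT, MISS, VC-HIT, L1-HIT, L1-HIT, L1-HIT, VC-HIT, VC-HIT, VC-HIT]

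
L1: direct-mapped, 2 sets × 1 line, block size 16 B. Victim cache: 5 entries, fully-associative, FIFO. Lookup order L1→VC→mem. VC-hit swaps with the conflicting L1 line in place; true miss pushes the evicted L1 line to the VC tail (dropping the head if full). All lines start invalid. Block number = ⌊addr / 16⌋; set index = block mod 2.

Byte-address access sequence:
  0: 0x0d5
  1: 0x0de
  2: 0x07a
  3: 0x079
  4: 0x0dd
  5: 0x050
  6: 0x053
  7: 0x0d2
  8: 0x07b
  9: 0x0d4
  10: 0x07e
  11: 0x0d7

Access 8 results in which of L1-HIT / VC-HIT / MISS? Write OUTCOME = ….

0: 0xd5 (blk 13, set 1) → MISS  vc=[]
1: 0xde (blk 13, set 1) → L1-HIT  vc=[]
2: 0x7a (blk 7, set 1) → MISS  vc=[13]
3: 0x79 (blk 7, set 1) → L1-HIT  vc=[13]
4: 0xdd (blk 13, set 1) → VC-HIT  vc=[7]
5: 0x50 (blk 5, set 1) → MISS  vc=[7, 13]
6: 0x53 (blk 5, set 1) → L1-HIT  vc=[7, 13]
7: 0xd2 (blk 13, set 1) → VC-HIT  vc=[7, 5]
8: 0x7b (blk 7, set 1) → VC-HIT  vc=[13, 5]
9: 0xd4 (blk 13, set 1) → VC-HIT  vc=[7, 5]
10: 0x7e (blk 7, set 1) → VC-HIT  vc=[13, 5]
11: 0xd7 (blk 13, set 1) → VC-HIT  vc=[7, 5]

OUTCOME = VC-HIT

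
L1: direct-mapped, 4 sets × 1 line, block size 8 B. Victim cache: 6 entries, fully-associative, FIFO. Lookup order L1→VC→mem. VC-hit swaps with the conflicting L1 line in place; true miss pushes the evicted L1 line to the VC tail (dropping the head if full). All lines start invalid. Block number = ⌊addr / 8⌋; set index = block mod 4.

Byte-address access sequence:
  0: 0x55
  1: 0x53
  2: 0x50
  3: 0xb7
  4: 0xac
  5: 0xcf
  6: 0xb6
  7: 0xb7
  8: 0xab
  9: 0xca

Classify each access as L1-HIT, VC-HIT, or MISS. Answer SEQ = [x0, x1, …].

#0 0x55→b10/s2 MISS; vc=[]
#1 0x53→b10/s2 L1-HIT; vc=[]
#2 0x50→b10/s2 L1-HIT; vc=[]
#3 0xb7→b22/s2 MISS; vc=[10]
#4 0xac→b21/s1 MISS; vc=[10]
#5 0xcf→b25/s1 MISS; vc=[10,21]
#6 0xb6→b22/s2 L1-HIT; vc=[10,21]
#7 0xb7→b22/s2 L1-HIT; vc=[10,21]
#8 0xab→b21/s1 VC-HIT; vc=[10,25]
#9 0xca→b25/s1 VC-HIT; vc=[10,21]

SEQ = [MISS, L1-HIT, L1-HIT, MISS, MISS, MISS, L1-HIT, L1-HIT, VC-HIT, VC-HIT]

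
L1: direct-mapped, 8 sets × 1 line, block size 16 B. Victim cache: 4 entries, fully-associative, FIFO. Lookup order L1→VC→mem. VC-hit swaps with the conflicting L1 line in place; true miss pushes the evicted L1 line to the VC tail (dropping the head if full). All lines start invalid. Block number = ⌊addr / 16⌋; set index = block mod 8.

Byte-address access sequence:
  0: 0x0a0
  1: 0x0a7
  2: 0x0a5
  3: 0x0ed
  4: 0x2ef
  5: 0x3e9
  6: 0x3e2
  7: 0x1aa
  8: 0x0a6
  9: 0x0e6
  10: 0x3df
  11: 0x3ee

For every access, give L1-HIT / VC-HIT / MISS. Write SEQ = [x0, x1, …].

SEQ = [MISS, L1-HIT, L1-HIT, MISS, MISS, MISS, L1-HIT, MISS, VC-HIT, VC-HIT, MISS, VC-HIT]

  [0] addr=0xa0 blk=10 s=2: MISS | VC []
  [1] addr=0xa7 blk=10 s=2: L1-HIT | VC []
  [2] addr=0xa5 blk=10 s=2: L1-HIT | VC []
  [3] addr=0xed blk=14 s=6: MISS | VC []
  [4] addr=0x2ef blk=46 s=6: MISS | VC [14]
  [5] addr=0x3e9 blk=62 s=6: MISS | VC [14, 46]
  [6] addr=0x3e2 blk=62 s=6: L1-HIT | VC [14, 46]
  [7] addr=0x1aa blk=26 s=2: MISS | VC [14, 46, 10]
  [8] addr=0xa6 blk=10 s=2: VC-HIT | VC [14, 46, 26]
  [9] addr=0xe6 blk=14 s=6: VC-HIT | VC [62, 46, 26]
  [10] addr=0x3df blk=61 s=5: MISS | VC [62, 46, 26]
  [11] addr=0x3ee blk=62 s=6: VC-HIT | VC [14, 46, 26]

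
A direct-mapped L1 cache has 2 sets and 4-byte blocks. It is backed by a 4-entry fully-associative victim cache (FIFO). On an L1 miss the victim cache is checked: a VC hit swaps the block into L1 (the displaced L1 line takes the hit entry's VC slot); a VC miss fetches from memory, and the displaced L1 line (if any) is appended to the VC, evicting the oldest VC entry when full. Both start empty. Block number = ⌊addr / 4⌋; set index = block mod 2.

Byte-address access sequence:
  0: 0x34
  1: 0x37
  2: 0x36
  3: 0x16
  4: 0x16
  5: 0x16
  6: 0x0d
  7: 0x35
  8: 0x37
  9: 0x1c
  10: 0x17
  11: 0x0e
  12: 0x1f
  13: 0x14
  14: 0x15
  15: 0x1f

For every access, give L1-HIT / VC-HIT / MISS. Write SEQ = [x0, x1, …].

#0 0x34→b13/s1 MISS; vc=[]
#1 0x37→b13/s1 L1-HIT; vc=[]
#2 0x36→b13/s1 L1-HIT; vc=[]
#3 0x16→b5/s1 MISS; vc=[13]
#4 0x16→b5/s1 L1-HIT; vc=[13]
#5 0x16→b5/s1 L1-HIT; vc=[13]
#6 0xd→b3/s1 MISS; vc=[13,5]
#7 0x35→b13/s1 VC-HIT; vc=[3,5]
#8 0x37→b13/s1 L1-HIT; vc=[3,5]
#9 0x1c→b7/s1 MISS; vc=[3,5,13]
#10 0x17→b5/s1 VC-HIT; vc=[3,7,13]
#11 0xe→b3/s1 VC-HIT; vc=[5,7,13]
#12 0x1f→b7/s1 VC-HIT; vc=[5,3,13]
#13 0x14→b5/s1 VC-HIT; vc=[7,3,13]
#14 0x15→b5/s1 L1-HIT; vc=[7,3,13]
#15 0x1f→b7/s1 VC-HIT; vc=[5,3,13]

SEQ = [MISS, L1-HIT, L1-HIT, MISS, L1-HIT, L1-HIT, MISS, VC-HIT, L1-HIT, MISS, VC-HIT, VC-HIT, VC-HIT, VC-HIT, L1-HIT, VC-HIT]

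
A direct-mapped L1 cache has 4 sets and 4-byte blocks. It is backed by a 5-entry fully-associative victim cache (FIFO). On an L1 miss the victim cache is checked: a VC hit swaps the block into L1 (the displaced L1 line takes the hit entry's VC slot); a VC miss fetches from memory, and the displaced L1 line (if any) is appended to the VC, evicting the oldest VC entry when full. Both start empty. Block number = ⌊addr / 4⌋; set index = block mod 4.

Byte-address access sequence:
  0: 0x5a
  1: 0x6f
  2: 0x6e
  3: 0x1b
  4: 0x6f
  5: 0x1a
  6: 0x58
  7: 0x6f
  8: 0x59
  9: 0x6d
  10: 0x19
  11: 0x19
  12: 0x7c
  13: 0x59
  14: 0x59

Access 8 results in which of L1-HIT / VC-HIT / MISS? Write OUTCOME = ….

OUTCOME = L1-HIT

0: 0x5a (blk 22, set 2) → MISS  vc=[]
1: 0x6f (blk 27, set 3) → MISS  vc=[]
2: 0x6e (blk 27, set 3) → L1-HIT  vc=[]
3: 0x1b (blk 6, set 2) → MISS  vc=[22]
4: 0x6f (blk 27, set 3) → L1-HIT  vc=[22]
5: 0x1a (blk 6, set 2) → L1-HIT  vc=[22]
6: 0x58 (blk 22, set 2) → VC-HIT  vc=[6]
7: 0x6f (blk 27, set 3) → L1-HIT  vc=[6]
8: 0x59 (blk 22, set 2) → L1-HIT  vc=[6]
9: 0x6d (blk 27, set 3) → L1-HIT  vc=[6]
10: 0x19 (blk 6, set 2) → VC-HIT  vc=[22]
11: 0x19 (blk 6, set 2) → L1-HIT  vc=[22]
12: 0x7c (blk 31, set 3) → MISS  vc=[22, 27]
13: 0x59 (blk 22, set 2) → VC-HIT  vc=[6, 27]
14: 0x59 (blk 22, set 2) → L1-HIT  vc=[6, 27]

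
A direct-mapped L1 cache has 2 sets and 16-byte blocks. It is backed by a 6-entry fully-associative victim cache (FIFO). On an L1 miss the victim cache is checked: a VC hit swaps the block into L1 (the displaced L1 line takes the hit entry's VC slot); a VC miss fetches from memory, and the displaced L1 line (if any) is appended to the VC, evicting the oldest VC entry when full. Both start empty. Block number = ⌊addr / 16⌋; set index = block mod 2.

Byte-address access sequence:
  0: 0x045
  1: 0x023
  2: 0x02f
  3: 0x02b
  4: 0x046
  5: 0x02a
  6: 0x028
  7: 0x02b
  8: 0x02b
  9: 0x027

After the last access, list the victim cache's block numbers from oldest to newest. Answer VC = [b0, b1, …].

  [0] addr=0x45 blk=4 s=0: MISS | VC []
  [1] addr=0x23 blk=2 s=0: MISS | VC [4]
  [2] addr=0x2f blk=2 s=0: L1-HIT | VC [4]
  [3] addr=0x2b blk=2 s=0: L1-HIT | VC [4]
  [4] addr=0x46 blk=4 s=0: VC-HIT | VC [2]
  [5] addr=0x2a blk=2 s=0: VC-HIT | VC [4]
  [6] addr=0x28 blk=2 s=0: L1-HIT | VC [4]
  [7] addr=0x2b blk=2 s=0: L1-HIT | VC [4]
  [8] addr=0x2b blk=2 s=0: L1-HIT | VC [4]
  [9] addr=0x27 blk=2 s=0: L1-HIT | VC [4]

VC = [4]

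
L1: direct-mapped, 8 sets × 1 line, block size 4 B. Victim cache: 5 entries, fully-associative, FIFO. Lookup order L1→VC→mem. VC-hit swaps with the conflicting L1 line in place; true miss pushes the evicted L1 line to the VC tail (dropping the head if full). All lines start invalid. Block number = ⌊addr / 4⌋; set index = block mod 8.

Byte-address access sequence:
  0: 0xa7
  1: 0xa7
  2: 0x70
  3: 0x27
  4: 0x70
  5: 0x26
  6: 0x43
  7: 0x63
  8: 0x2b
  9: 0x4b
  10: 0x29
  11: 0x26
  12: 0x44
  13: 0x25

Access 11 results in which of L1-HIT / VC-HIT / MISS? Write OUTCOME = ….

OUTCOME = L1-HIT

#0 0xa7→b41/s1 MISS; vc=[]
#1 0xa7→b41/s1 L1-HIT; vc=[]
#2 0x70→b28/s4 MISS; vc=[]
#3 0x27→b9/s1 MISS; vc=[41]
#4 0x70→b28/s4 L1-HIT; vc=[41]
#5 0x26→b9/s1 L1-HIT; vc=[41]
#6 0x43→b16/s0 MISS; vc=[41]
#7 0x63→b24/s0 MISS; vc=[41,16]
#8 0x2b→b10/s2 MISS; vc=[41,16]
#9 0x4b→b18/s2 MISS; vc=[41,16,10]
#10 0x29→b10/s2 VC-HIT; vc=[41,16,18]
#11 0x26→b9/s1 L1-HIT; vc=[41,16,18]
#12 0x44→b17/s1 MISS; vc=[41,16,18,9]
#13 0x25→b9/s1 VC-HIT; vc=[41,16,18,17]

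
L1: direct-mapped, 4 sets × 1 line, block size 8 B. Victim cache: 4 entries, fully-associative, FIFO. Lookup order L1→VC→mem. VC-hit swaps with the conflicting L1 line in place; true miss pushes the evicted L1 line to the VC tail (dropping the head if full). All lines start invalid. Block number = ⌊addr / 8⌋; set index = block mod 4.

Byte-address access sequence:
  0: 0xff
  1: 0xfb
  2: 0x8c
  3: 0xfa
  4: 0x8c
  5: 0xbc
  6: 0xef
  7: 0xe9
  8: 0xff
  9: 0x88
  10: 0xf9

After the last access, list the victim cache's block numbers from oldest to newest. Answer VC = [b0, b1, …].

VC = [23, 29]

  [0] addr=0xff blk=31 s=3: MISS | VC []
  [1] addr=0xfb blk=31 s=3: L1-HIT | VC []
  [2] addr=0x8c blk=17 s=1: MISS | VC []
  [3] addr=0xfa blk=31 s=3: L1-HIT | VC []
  [4] addr=0x8c blk=17 s=1: L1-HIT | VC []
  [5] addr=0xbc blk=23 s=3: MISS | VC [31]
  [6] addr=0xef blk=29 s=1: MISS | VC [31, 17]
  [7] addr=0xe9 blk=29 s=1: L1-HIT | VC [31, 17]
  [8] addr=0xff blk=31 s=3: VC-HIT | VC [23, 17]
  [9] addr=0x88 blk=17 s=1: VC-HIT | VC [23, 29]
  [10] addr=0xf9 blk=31 s=3: L1-HIT | VC [23, 29]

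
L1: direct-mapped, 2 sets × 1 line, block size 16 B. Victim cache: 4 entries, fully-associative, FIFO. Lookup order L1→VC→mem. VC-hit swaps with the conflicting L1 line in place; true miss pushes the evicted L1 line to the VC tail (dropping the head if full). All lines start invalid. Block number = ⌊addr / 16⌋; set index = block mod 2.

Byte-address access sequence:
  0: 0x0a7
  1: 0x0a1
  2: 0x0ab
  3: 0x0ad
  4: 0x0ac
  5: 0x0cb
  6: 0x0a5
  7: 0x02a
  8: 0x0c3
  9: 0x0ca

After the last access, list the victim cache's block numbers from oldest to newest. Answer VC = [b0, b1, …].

#0 0xa7→b10/s0 MISS; vc=[]
#1 0xa1→b10/s0 L1-HIT; vc=[]
#2 0xab→b10/s0 L1-HIT; vc=[]
#3 0xad→b10/s0 L1-HIT; vc=[]
#4 0xac→b10/s0 L1-HIT; vc=[]
#5 0xcb→b12/s0 MISS; vc=[10]
#6 0xa5→b10/s0 VC-HIT; vc=[12]
#7 0x2a→b2/s0 MISS; vc=[12,10]
#8 0xc3→b12/s0 VC-HIT; vc=[2,10]
#9 0xca→b12/s0 L1-HIT; vc=[2,10]

VC = [2, 10]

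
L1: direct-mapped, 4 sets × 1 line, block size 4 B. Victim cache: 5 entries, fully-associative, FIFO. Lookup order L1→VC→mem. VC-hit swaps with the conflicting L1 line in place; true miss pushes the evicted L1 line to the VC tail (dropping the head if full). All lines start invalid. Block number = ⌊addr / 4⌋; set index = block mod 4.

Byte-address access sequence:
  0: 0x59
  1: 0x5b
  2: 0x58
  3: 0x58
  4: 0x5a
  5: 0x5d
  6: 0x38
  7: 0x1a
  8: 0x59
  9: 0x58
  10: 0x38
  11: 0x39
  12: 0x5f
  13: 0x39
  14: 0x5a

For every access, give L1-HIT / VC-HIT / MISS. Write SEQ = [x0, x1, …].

0: 0x59 (blk 22, set 2) → MISS  vc=[]
1: 0x5b (blk 22, set 2) → L1-HIT  vc=[]
2: 0x58 (blk 22, set 2) → L1-HIT  vc=[]
3: 0x58 (blk 22, set 2) → L1-HIT  vc=[]
4: 0x5a (blk 22, set 2) → L1-HIT  vc=[]
5: 0x5d (blk 23, set 3) → MISS  vc=[]
6: 0x38 (blk 14, set 2) → MISS  vc=[22]
7: 0x1a (blk 6, set 2) → MISS  vc=[22, 14]
8: 0x59 (blk 22, set 2) → VC-HIT  vc=[6, 14]
9: 0x58 (blk 22, set 2) → L1-HIT  vc=[6, 14]
10: 0x38 (blk 14, set 2) → VC-HIT  vc=[6, 22]
11: 0x39 (blk 14, set 2) → L1-HIT  vc=[6, 22]
12: 0x5f (blk 23, set 3) → L1-HIT  vc=[6, 22]
13: 0x39 (blk 14, set 2) → L1-HIT  vc=[6, 22]
14: 0x5a (blk 22, set 2) → VC-HIT  vc=[6, 14]

SEQ = [MISS, L1-HIT, L1-HIT, L1-HIT, L1-HIT, MISS, MISS, MISS, VC-HIT, L1-HIT, VC-HIT, L1-HIT, L1-HIT, L1-HIT, VC-HIT]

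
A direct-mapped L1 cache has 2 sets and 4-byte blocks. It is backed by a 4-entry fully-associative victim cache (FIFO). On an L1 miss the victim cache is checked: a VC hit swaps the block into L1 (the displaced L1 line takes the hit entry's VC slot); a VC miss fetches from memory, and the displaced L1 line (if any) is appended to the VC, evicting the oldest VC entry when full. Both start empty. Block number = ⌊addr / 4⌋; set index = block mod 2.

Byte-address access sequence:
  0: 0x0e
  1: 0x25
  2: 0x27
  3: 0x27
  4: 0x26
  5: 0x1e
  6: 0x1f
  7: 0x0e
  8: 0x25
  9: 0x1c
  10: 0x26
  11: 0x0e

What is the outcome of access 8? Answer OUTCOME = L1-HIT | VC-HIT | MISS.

  [0] addr=0xe blk=3 s=1: MISS | VC []
  [1] addr=0x25 blk=9 s=1: MISS | VC [3]
  [2] addr=0x27 blk=9 s=1: L1-HIT | VC [3]
  [3] addr=0x27 blk=9 s=1: L1-HIT | VC [3]
  [4] addr=0x26 blk=9 s=1: L1-HIT | VC [3]
  [5] addr=0x1e blk=7 s=1: MISS | VC [3, 9]
  [6] addr=0x1f blk=7 s=1: L1-HIT | VC [3, 9]
  [7] addr=0xe blk=3 s=1: VC-HIT | VC [7, 9]
  [8] addr=0x25 blk=9 s=1: VC-HIT | VC [7, 3]
  [9] addr=0x1c blk=7 s=1: VC-HIT | VC [9, 3]
  [10] addr=0x26 blk=9 s=1: VC-HIT | VC [7, 3]
  [11] addr=0xe blk=3 s=1: VC-HIT | VC [7, 9]

OUTCOME = VC-HIT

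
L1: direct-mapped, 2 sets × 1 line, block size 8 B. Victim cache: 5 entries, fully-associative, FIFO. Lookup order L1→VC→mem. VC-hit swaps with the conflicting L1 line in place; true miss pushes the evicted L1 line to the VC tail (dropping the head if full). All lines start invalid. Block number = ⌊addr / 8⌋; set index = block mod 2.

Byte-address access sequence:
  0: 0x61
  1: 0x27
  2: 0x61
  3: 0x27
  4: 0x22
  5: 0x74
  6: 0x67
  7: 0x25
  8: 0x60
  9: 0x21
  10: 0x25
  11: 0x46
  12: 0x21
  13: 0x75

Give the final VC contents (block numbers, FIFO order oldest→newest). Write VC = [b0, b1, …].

0: 0x61 (blk 12, set 0) → MISS  vc=[]
1: 0x27 (blk 4, set 0) → MISS  vc=[12]
2: 0x61 (blk 12, set 0) → VC-HIT  vc=[4]
3: 0x27 (blk 4, set 0) → VC-HIT  vc=[12]
4: 0x22 (blk 4, set 0) → L1-HIT  vc=[12]
5: 0x74 (blk 14, set 0) → MISS  vc=[12, 4]
6: 0x67 (blk 12, set 0) → VC-HIT  vc=[14, 4]
7: 0x25 (blk 4, set 0) → VC-HIT  vc=[14, 12]
8: 0x60 (blk 12, set 0) → VC-HIT  vc=[14, 4]
9: 0x21 (blk 4, set 0) → VC-HIT  vc=[14, 12]
10: 0x25 (blk 4, set 0) → L1-HIT  vc=[14, 12]
11: 0x46 (blk 8, set 0) → MISS  vc=[14, 12, 4]
12: 0x21 (blk 4, set 0) → VC-HIT  vc=[14, 12, 8]
13: 0x75 (blk 14, set 0) → VC-HIT  vc=[4, 12, 8]

VC = [4, 12, 8]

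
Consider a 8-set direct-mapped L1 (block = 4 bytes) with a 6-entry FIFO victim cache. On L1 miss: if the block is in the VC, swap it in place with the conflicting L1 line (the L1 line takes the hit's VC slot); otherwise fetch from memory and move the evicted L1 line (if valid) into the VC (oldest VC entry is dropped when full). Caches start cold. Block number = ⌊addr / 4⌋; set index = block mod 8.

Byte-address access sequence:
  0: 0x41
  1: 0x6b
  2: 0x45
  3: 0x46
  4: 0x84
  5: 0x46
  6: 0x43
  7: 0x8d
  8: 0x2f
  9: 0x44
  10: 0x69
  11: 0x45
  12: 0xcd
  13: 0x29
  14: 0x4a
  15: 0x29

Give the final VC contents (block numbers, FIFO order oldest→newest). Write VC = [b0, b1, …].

VC = [33, 35, 11, 26, 18]

  [0] addr=0x41 blk=16 s=0: MISS | VC []
  [1] addr=0x6b blk=26 s=2: MISS | VC []
  [2] addr=0x45 blk=17 s=1: MISS | VC []
  [3] addr=0x46 blk=17 s=1: L1-HIT | VC []
  [4] addr=0x84 blk=33 s=1: MISS | VC [17]
  [5] addr=0x46 blk=17 s=1: VC-HIT | VC [33]
  [6] addr=0x43 blk=16 s=0: L1-HIT | VC [33]
  [7] addr=0x8d blk=35 s=3: MISS | VC [33]
  [8] addr=0x2f blk=11 s=3: MISS | VC [33, 35]
  [9] addr=0x44 blk=17 s=1: L1-HIT | VC [33, 35]
  [10] addr=0x69 blk=26 s=2: L1-HIT | VC [33, 35]
  [11] addr=0x45 blk=17 s=1: L1-HIT | VC [33, 35]
  [12] addr=0xcd blk=51 s=3: MISS | VC [33, 35, 11]
  [13] addr=0x29 blk=10 s=2: MISS | VC [33, 35, 11, 26]
  [14] addr=0x4a blk=18 s=2: MISS | VC [33, 35, 11, 26, 10]
  [15] addr=0x29 blk=10 s=2: VC-HIT | VC [33, 35, 11, 26, 18]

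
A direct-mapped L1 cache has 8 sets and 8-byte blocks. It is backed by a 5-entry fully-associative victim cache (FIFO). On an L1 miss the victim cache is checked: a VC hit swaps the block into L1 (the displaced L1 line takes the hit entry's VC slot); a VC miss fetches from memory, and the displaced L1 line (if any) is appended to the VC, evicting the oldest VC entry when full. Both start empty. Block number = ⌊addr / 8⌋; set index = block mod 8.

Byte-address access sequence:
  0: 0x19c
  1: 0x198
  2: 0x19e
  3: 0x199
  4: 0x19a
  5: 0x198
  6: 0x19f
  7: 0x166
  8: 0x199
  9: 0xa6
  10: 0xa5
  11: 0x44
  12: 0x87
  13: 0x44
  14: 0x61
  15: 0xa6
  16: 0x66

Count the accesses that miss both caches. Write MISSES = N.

0: 0x19c (blk 51, set 3) → MISS  vc=[]
1: 0x198 (blk 51, set 3) → L1-HIT  vc=[]
2: 0x19e (blk 51, set 3) → L1-HIT  vc=[]
3: 0x199 (blk 51, set 3) → L1-HIT  vc=[]
4: 0x19a (blk 51, set 3) → L1-HIT  vc=[]
5: 0x198 (blk 51, set 3) → L1-HIT  vc=[]
6: 0x19f (blk 51, set 3) → L1-HIT  vc=[]
7: 0x166 (blk 44, set 4) → MISS  vc=[]
8: 0x199 (blk 51, set 3) → L1-HIT  vc=[]
9: 0xa6 (blk 20, set 4) → MISS  vc=[44]
10: 0xa5 (blk 20, set 4) → L1-HIT  vc=[44]
11: 0x44 (blk 8, set 0) → MISS  vc=[44]
12: 0x87 (blk 16, set 0) → MISS  vc=[44, 8]
13: 0x44 (blk 8, set 0) → VC-HIT  vc=[44, 16]
14: 0x61 (blk 12, set 4) → MISS  vc=[44, 16, 20]
15: 0xa6 (blk 20, set 4) → VC-HIT  vc=[44, 16, 12]
16: 0x66 (blk 12, set 4) → VC-HIT  vc=[44, 16, 20]

MISSES = 6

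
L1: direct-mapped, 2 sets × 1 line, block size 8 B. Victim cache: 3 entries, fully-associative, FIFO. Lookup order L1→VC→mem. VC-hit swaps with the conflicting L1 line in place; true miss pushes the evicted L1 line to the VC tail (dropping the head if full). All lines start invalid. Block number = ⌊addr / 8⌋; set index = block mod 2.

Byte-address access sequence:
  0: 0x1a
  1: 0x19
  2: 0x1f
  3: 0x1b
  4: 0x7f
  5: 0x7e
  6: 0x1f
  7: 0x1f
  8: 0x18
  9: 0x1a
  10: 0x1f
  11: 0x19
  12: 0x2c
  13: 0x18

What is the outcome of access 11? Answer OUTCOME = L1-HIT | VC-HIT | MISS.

  [0] addr=0x1a blk=3 s=1: MISS | VC []
  [1] addr=0x19 blk=3 s=1: L1-HIT | VC []
  [2] addr=0x1f blk=3 s=1: L1-HIT | VC []
  [3] addr=0x1b blk=3 s=1: L1-HIT | VC []
  [4] addr=0x7f blk=15 s=1: MISS | VC [3]
  [5] addr=0x7e blk=15 s=1: L1-HIT | VC [3]
  [6] addr=0x1f blk=3 s=1: VC-HIT | VC [15]
  [7] addr=0x1f blk=3 s=1: L1-HIT | VC [15]
  [8] addr=0x18 blk=3 s=1: L1-HIT | VC [15]
  [9] addr=0x1a blk=3 s=1: L1-HIT | VC [15]
  [10] addr=0x1f blk=3 s=1: L1-HIT | VC [15]
  [11] addr=0x19 blk=3 s=1: L1-HIT | VC [15]
  [12] addr=0x2c blk=5 s=1: MISS | VC [15, 3]
  [13] addr=0x18 blk=3 s=1: VC-HIT | VC [15, 5]

OUTCOME = L1-HIT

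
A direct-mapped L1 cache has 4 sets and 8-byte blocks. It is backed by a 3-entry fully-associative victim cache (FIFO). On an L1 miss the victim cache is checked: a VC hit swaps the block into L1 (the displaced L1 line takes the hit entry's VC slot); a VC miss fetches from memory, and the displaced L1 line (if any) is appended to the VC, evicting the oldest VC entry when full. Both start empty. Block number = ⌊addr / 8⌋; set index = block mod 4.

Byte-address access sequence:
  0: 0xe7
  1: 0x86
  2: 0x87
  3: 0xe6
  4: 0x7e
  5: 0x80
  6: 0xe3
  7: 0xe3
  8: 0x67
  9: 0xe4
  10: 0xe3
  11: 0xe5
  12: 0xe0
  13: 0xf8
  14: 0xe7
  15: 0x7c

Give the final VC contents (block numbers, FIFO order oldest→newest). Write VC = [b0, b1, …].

  [0] addr=0xe7 blk=28 s=0: MISS | VC []
  [1] addr=0x86 blk=16 s=0: MISS | VC [28]
  [2] addr=0x87 blk=16 s=0: L1-HIT | VC [28]
  [3] addr=0xe6 blk=28 s=0: VC-HIT | VC [16]
  [4] addr=0x7e blk=15 s=3: MISS | VC [16]
  [5] addr=0x80 blk=16 s=0: VC-HIT | VC [28]
  [6] addr=0xe3 blk=28 s=0: VC-HIT | VC [16]
  [7] addr=0xe3 blk=28 s=0: L1-HIT | VC [16]
  [8] addr=0x67 blk=12 s=0: MISS | VC [16, 28]
  [9] addr=0xe4 blk=28 s=0: VC-HIT | VC [16, 12]
  [10] addr=0xe3 blk=28 s=0: L1-HIT | VC [16, 12]
  [11] addr=0xe5 blk=28 s=0: L1-HIT | VC [16, 12]
  [12] addr=0xe0 blk=28 s=0: L1-HIT | VC [16, 12]
  [13] addr=0xf8 blk=31 s=3: MISS | VC [16, 12, 15]
  [14] addr=0xe7 blk=28 s=0: L1-HIT | VC [16, 12, 15]
  [15] addr=0x7c blk=15 s=3: VC-HIT | VC [16, 12, 31]

VC = [16, 12, 31]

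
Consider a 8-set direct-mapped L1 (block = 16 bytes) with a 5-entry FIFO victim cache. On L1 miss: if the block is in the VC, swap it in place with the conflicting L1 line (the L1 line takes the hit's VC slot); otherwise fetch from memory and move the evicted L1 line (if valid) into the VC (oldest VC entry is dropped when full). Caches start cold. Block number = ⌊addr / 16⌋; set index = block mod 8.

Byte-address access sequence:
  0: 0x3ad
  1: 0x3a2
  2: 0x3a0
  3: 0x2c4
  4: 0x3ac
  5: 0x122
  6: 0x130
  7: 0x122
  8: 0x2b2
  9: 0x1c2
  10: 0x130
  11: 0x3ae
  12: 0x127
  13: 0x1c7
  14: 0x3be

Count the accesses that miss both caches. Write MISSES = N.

MISSES = 7

0: 0x3ad (blk 58, set 2) → MISS  vc=[]
1: 0x3a2 (blk 58, set 2) → L1-HIT  vc=[]
2: 0x3a0 (blk 58, set 2) → L1-HIT  vc=[]
3: 0x2c4 (blk 44, set 4) → MISS  vc=[]
4: 0x3ac (blk 58, set 2) → L1-HIT  vc=[]
5: 0x122 (blk 18, set 2) → MISS  vc=[58]
6: 0x130 (blk 19, set 3) → MISS  vc=[58]
7: 0x122 (blk 18, set 2) → L1-HIT  vc=[58]
8: 0x2b2 (blk 43, set 3) → MISS  vc=[58, 19]
9: 0x1c2 (blk 28, set 4) → MISS  vc=[58, 19, 44]
10: 0x130 (blk 19, set 3) → VC-HIT  vc=[58, 43, 44]
11: 0x3ae (blk 58, set 2) → VC-HIT  vc=[18, 43, 44]
12: 0x127 (blk 18, set 2) → VC-HIT  vc=[58, 43, 44]
13: 0x1c7 (blk 28, set 4) → L1-HIT  vc=[58, 43, 44]
14: 0x3be (blk 59, set 3) → MISS  vc=[58, 43, 44, 19]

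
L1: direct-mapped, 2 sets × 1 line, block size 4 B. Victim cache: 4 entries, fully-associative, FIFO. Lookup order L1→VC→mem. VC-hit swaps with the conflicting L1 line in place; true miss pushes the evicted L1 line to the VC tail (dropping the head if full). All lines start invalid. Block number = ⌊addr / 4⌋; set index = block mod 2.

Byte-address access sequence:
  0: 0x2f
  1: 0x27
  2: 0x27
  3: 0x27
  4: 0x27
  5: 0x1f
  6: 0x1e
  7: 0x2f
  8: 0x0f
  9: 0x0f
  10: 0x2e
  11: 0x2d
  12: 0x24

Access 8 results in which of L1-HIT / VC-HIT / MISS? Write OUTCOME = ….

0: 0x2f (blk 11, set 1) → MISS  vc=[]
1: 0x27 (blk 9, set 1) → MISS  vc=[11]
2: 0x27 (blk 9, set 1) → L1-HIT  vc=[11]
3: 0x27 (blk 9, set 1) → L1-HIT  vc=[11]
4: 0x27 (blk 9, set 1) → L1-HIT  vc=[11]
5: 0x1f (blk 7, set 1) → MISS  vc=[11, 9]
6: 0x1e (blk 7, set 1) → L1-HIT  vc=[11, 9]
7: 0x2f (blk 11, set 1) → VC-HIT  vc=[7, 9]
8: 0xf (blk 3, set 1) → MISS  vc=[7, 9, 11]
9: 0xf (blk 3, set 1) → L1-HIT  vc=[7, 9, 11]
10: 0x2e (blk 11, set 1) → VC-HIT  vc=[7, 9, 3]
11: 0x2d (blk 11, set 1) → L1-HIT  vc=[7, 9, 3]
12: 0x24 (blk 9, set 1) → VC-HIT  vc=[7, 11, 3]

OUTCOME = MISS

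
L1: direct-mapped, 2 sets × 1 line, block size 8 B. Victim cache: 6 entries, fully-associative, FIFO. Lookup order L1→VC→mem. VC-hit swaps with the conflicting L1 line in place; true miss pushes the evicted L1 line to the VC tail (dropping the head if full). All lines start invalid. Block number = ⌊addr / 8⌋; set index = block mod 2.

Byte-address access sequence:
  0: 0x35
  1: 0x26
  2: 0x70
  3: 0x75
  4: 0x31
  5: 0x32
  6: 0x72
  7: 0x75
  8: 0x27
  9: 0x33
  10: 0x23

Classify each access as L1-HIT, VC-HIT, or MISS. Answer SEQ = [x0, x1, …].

SEQ = [MISS, MISS, MISS, L1-HIT, VC-HIT, L1-HIT, VC-HIT, L1-HIT, VC-HIT, VC-HIT, VC-HIT]

#0 0x35→b6/s0 MISS; vc=[]
#1 0x26→b4/s0 MISS; vc=[6]
#2 0x70→b14/s0 MISS; vc=[6,4]
#3 0x75→b14/s0 L1-HIT; vc=[6,4]
#4 0x31→b6/s0 VC-HIT; vc=[14,4]
#5 0x32→b6/s0 L1-HIT; vc=[14,4]
#6 0x72→b14/s0 VC-HIT; vc=[6,4]
#7 0x75→b14/s0 L1-HIT; vc=[6,4]
#8 0x27→b4/s0 VC-HIT; vc=[6,14]
#9 0x33→b6/s0 VC-HIT; vc=[4,14]
#10 0x23→b4/s0 VC-HIT; vc=[6,14]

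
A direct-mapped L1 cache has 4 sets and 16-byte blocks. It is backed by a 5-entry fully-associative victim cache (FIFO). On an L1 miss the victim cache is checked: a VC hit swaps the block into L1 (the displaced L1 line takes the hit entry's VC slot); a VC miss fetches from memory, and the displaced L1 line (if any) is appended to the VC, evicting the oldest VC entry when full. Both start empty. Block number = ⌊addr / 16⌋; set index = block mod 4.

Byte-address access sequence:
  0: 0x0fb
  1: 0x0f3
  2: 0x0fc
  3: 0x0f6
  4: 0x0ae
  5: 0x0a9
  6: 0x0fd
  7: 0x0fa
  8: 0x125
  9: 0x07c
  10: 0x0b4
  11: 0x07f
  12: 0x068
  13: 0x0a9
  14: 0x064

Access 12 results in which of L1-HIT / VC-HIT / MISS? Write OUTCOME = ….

OUTCOME = MISS

  [0] addr=0xfb blk=15 s=3: MISS | VC []
  [1] addr=0xf3 blk=15 s=3: L1-HIT | VC []
  [2] addr=0xfc blk=15 s=3: L1-HIT | VC []
  [3] addr=0xf6 blk=15 s=3: L1-HIT | VC []
  [4] addr=0xae blk=10 s=2: MISS | VC []
  [5] addr=0xa9 blk=10 s=2: L1-HIT | VC []
  [6] addr=0xfd blk=15 s=3: L1-HIT | VC []
  [7] addr=0xfa blk=15 s=3: L1-HIT | VC []
  [8] addr=0x125 blk=18 s=2: MISS | VC [10]
  [9] addr=0x7c blk=7 s=3: MISS | VC [10, 15]
  [10] addr=0xb4 blk=11 s=3: MISS | VC [10, 15, 7]
  [11] addr=0x7f blk=7 s=3: VC-HIT | VC [10, 15, 11]
  [12] addr=0x68 blk=6 s=2: MISS | VC [10, 15, 11, 18]
  [13] addr=0xa9 blk=10 s=2: VC-HIT | VC [6, 15, 11, 18]
  [14] addr=0x64 blk=6 s=2: VC-HIT | VC [10, 15, 11, 18]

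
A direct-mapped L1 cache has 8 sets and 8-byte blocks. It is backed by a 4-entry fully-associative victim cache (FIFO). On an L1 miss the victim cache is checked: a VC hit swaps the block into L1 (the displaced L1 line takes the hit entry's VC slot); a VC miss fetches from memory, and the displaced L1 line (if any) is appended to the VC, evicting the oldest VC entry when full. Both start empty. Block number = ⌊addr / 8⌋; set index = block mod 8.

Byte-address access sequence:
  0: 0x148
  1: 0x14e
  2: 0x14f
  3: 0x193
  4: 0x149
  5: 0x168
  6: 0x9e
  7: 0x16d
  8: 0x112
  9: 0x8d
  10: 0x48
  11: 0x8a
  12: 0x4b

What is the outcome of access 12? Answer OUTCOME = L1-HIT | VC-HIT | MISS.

#0 0x148→b41/s1 MISS; vc=[]
#1 0x14e→b41/s1 L1-HIT; vc=[]
#2 0x14f→b41/s1 L1-HIT; vc=[]
#3 0x193→b50/s2 MISS; vc=[]
#4 0x149→b41/s1 L1-HIT; vc=[]
#5 0x168→b45/s5 MISS; vc=[]
#6 0x9e→b19/s3 MISS; vc=[]
#7 0x16d→b45/s5 L1-HIT; vc=[]
#8 0x112→b34/s2 MISS; vc=[50]
#9 0x8d→b17/s1 MISS; vc=[50,41]
#10 0x48→b9/s1 MISS; vc=[50,41,17]
#11 0x8a→b17/s1 VC-HIT; vc=[50,41,9]
#12 0x4b→b9/s1 VC-HIT; vc=[50,41,17]

OUTCOME = VC-HIT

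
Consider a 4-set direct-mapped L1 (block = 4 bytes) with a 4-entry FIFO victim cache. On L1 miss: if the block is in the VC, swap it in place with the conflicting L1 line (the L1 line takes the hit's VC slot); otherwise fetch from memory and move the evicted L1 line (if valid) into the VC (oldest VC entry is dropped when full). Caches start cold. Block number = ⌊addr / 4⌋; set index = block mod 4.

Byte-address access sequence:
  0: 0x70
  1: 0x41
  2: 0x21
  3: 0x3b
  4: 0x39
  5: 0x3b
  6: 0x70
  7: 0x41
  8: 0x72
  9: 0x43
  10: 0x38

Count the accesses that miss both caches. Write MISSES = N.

#0 0x70→b28/s0 MISS; vc=[]
#1 0x41→b16/s0 MISS; vc=[28]
#2 0x21→b8/s0 MISS; vc=[28,16]
#3 0x3b→b14/s2 MISS; vc=[28,16]
#4 0x39→b14/s2 L1-HIT; vc=[28,16]
#5 0x3b→b14/s2 L1-HIT; vc=[28,16]
#6 0x70→b28/s0 VC-HIT; vc=[8,16]
#7 0x41→b16/s0 VC-HIT; vc=[8,28]
#8 0x72→b28/s0 VC-HIT; vc=[8,16]
#9 0x43→b16/s0 VC-HIT; vc=[8,28]
#10 0x38→b14/s2 L1-HIT; vc=[8,28]

MISSES = 4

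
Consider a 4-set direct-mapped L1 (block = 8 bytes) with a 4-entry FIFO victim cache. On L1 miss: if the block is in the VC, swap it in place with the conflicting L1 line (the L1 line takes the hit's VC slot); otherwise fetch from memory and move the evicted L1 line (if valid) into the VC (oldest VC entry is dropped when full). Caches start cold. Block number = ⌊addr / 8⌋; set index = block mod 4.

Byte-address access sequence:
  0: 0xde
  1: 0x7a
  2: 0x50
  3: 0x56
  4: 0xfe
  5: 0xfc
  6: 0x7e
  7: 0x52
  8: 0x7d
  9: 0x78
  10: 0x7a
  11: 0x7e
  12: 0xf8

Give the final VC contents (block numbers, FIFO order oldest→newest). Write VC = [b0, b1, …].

VC = [27, 15]

#0 0xde→b27/s3 MISS; vc=[]
#1 0x7a→b15/s3 MISS; vc=[27]
#2 0x50→b10/s2 MISS; vc=[27]
#3 0x56→b10/s2 L1-HIT; vc=[27]
#4 0xfe→b31/s3 MISS; vc=[27,15]
#5 0xfc→b31/s3 L1-HIT; vc=[27,15]
#6 0x7e→b15/s3 VC-HIT; vc=[27,31]
#7 0x52→b10/s2 L1-HIT; vc=[27,31]
#8 0x7d→b15/s3 L1-HIT; vc=[27,31]
#9 0x78→b15/s3 L1-HIT; vc=[27,31]
#10 0x7a→b15/s3 L1-HIT; vc=[27,31]
#11 0x7e→b15/s3 L1-HIT; vc=[27,31]
#12 0xf8→b31/s3 VC-HIT; vc=[27,15]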